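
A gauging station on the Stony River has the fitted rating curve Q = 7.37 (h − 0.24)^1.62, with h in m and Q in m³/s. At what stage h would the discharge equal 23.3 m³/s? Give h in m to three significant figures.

h − h₀ = (Q/C)^(1/b) = (23.3/7.37)^(1/1.62) = 2.035 m
h = 0.24 + 2.035 = 2.275 m

2.28 m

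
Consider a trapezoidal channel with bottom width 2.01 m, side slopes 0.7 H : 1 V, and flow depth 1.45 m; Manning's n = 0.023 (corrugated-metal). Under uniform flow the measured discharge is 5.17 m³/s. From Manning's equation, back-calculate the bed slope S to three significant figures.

0.00101

A = (b + z·y)·y = (2.01 + 0.7×1.45)×1.45 = 4.386 m²
P = b + 2y√(1+z²) = 2.01 + 2×1.45×√(1+0.7²) = 5.550 m
R = A/P = 4.386/5.550 = 0.7903 m
S = (Q·n / (1·A·R^(2/3)))² = (5.17×0.023 / (1×4.386×0.8548))² = 0.001006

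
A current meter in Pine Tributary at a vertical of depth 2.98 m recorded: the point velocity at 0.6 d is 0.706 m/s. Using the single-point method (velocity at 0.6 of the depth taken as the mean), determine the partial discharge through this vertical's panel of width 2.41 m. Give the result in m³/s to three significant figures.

v̄ = v₀.₆ = 0.706 m/s
q = v̄ × d × w = 0.7060 × 2.98 × 2.41 = 5.070 m³/s

5.07 m³/s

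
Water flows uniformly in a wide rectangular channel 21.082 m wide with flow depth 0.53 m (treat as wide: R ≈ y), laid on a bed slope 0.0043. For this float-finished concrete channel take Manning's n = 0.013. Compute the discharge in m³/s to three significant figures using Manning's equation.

36.9 m³/s

A = b·y = 21.082 × 0.53 = 11.17 m²
Wide channel: R ≈ y = 0.53 m
Q = (1/n)·A·R^(2/3)·S^(1/2) = (1/0.013) × 11.17 × 0.5300^(2/3) × 0.0043^(1/2) = 36.91 m³/s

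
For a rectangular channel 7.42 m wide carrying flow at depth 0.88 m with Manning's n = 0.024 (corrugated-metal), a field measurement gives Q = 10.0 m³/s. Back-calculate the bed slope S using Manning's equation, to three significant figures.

A = b·y = 7.42 × 0.88 = 6.530 m²
P = b + 2y = 7.42 + 2×0.88 = 9.180 m
R = A/P = 6.530/9.180 = 0.7113 m
S = (Q·n / (1·A·R^(2/3)))² = (10.0×0.024 / (1×6.530×0.7968))² = 0.002128

0.00213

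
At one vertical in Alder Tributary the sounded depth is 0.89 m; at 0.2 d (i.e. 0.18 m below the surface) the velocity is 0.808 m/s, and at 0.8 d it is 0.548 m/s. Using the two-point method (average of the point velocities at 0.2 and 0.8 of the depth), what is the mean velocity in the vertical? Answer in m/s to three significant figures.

v̄ = (0.808 + 0.548) / 2 = 0.6780 m/s

0.678 m/s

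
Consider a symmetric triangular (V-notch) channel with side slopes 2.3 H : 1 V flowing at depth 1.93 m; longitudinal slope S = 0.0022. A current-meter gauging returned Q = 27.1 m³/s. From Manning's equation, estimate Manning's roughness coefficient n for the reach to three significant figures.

A = z·y² = 2.3×1.93² = 8.567 m²
P = 2y√(1+z²) = 2×1.93×√(1+2.3²) = 9.681 m
R = A/P = 8.567/9.681 = 0.8850 m
n = (1/Q)·A·R^(2/3)·S^(1/2) = (1/27.1) × 8.567 × 0.9218 × 0.04690 = 0.01367

0.0137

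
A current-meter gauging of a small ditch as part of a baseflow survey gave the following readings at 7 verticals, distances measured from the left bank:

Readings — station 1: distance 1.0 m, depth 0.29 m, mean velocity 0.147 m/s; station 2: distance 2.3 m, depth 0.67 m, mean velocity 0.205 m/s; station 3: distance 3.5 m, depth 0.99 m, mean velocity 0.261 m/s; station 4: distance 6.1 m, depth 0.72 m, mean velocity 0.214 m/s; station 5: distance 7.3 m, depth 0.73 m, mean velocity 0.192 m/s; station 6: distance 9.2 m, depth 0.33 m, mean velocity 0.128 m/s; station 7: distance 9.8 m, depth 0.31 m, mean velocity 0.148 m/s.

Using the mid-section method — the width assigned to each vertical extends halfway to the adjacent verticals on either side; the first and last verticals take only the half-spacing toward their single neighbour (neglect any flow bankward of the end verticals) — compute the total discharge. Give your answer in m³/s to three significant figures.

1.27 m³/s

w_1 = (2.3 − 1.0)/2 = 0.65 m; q_1 = 0.147 × 0.29 × 0.65 = 0.02771 m³/s
w_2 = (3.5 − 1.0)/2 = 1.25 m; q_2 = 0.205 × 0.67 × 1.25 = 0.1717 m³/s
w_3 = (6.1 − 2.3)/2 = 1.9 m; q_3 = 0.261 × 0.99 × 1.9 = 0.4909 m³/s
w_4 = (7.3 − 3.5)/2 = 1.9 m; q_4 = 0.214 × 0.72 × 1.9 = 0.2928 m³/s
w_5 = (9.2 − 6.1)/2 = 1.55 m; q_5 = 0.192 × 0.73 × 1.55 = 0.2172 m³/s
w_6 = (9.8 − 7.3)/2 = 1.25 m; q_6 = 0.128 × 0.33 × 1.25 = 0.05280 m³/s
w_7 = (9.8 − 9.2)/2 = 0.3 m; q_7 = 0.148 × 0.31 × 0.3 = 0.01376 m³/s
Q = Σ qᵢ = 1.267 m³/s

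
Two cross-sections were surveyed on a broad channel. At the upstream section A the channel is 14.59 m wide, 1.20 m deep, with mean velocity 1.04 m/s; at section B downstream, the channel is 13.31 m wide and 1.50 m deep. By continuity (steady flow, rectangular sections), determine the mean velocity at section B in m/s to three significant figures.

0.912 m/s

Q = A₁V₁ = (14.59×1.20) × 1.04 = 18.21 m³/s
A₂ = 13.31 × 1.50 = 19.97 m²
V₂ = Q/A₂ = 18.21/19.97 = 0.9120 m/s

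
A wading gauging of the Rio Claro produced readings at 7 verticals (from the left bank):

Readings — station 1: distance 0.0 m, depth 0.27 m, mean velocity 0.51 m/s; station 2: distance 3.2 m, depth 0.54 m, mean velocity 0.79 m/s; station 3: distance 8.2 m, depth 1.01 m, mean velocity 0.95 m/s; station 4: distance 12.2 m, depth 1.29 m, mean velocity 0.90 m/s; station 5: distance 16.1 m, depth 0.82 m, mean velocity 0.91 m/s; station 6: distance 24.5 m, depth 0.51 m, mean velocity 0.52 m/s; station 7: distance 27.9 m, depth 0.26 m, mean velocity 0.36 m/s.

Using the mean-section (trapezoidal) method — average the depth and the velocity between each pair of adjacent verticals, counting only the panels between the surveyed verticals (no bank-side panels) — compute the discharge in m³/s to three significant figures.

Panel 1-2: Δb = 3.2 m, d̄ = (0.27+0.54)/2 = 0.405, v̄ = (0.51+0.79)/2 = 0.65 → q = 3.2×0.405×0.65 = 0.8424 m³/s
Panel 2-3: Δb = 5 m, d̄ = (0.54+1.01)/2 = 0.775, v̄ = (0.79+0.95)/2 = 0.87 → q = 5×0.775×0.87 = 3.371 m³/s
Panel 3-4: Δb = 4 m, d̄ = (1.01+1.29)/2 = 1.15, v̄ = (0.95+0.90)/2 = 0.925 → q = 4×1.15×0.925 = 4.255 m³/s
Panel 4-5: Δb = 3.9 m, d̄ = (1.29+0.82)/2 = 1.055, v̄ = (0.90+0.91)/2 = 0.905 → q = 3.9×1.055×0.905 = 3.724 m³/s
Panel 5-6: Δb = 8.4 m, d̄ = (0.82+0.51)/2 = 0.665, v̄ = (0.91+0.52)/2 = 0.715 → q = 8.4×0.665×0.715 = 3.994 m³/s
Panel 6-7: Δb = 3.4 m, d̄ = (0.51+0.26)/2 = 0.385, v̄ = (0.52+0.36)/2 = 0.44 → q = 3.4×0.385×0.44 = 0.5760 m³/s
Q = Σ q = 16.76 m³/s

16.8 m³/s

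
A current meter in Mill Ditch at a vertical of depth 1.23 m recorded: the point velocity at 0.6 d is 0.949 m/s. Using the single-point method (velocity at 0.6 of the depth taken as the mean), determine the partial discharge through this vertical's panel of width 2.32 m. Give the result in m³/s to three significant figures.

2.71 m³/s

v̄ = v₀.₆ = 0.949 m/s
q = v̄ × d × w = 0.9490 × 1.23 × 2.32 = 2.708 m³/s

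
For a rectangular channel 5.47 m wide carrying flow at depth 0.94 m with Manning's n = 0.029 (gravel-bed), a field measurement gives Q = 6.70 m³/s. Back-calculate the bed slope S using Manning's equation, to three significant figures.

A = b·y = 5.47 × 0.94 = 5.142 m²
P = b + 2y = 5.47 + 2×0.94 = 7.350 m
R = A/P = 5.142/7.350 = 0.6996 m
S = (Q·n / (1·A·R^(2/3)))² = (6.70×0.029 / (1×5.142×0.7880))² = 0.002299

0.00230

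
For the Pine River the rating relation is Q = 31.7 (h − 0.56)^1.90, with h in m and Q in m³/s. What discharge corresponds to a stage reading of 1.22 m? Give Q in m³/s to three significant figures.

14.4 m³/s

Q = 31.7 × (1.22 − 0.56)^1.90 = 31.7 × 0.66^1.90 = 14.39 m³/s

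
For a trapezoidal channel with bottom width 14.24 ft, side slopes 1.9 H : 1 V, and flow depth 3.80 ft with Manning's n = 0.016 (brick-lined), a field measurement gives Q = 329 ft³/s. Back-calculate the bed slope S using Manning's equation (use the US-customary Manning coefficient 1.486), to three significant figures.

0.000510

A = (b + z·y)·y = (14.24 + 1.9×3.80)×3.80 = 81.55 ft²
P = b + 2y√(1+z²) = 14.24 + 2×3.80×√(1+1.9²) = 30.56 ft
R = A/P = 81.55/30.56 = 2.669 ft
S = (Q·n / (1.486·A·R^(2/3)))² = (329×0.016 / (1.486×81.55×1.924))² = 0.0005098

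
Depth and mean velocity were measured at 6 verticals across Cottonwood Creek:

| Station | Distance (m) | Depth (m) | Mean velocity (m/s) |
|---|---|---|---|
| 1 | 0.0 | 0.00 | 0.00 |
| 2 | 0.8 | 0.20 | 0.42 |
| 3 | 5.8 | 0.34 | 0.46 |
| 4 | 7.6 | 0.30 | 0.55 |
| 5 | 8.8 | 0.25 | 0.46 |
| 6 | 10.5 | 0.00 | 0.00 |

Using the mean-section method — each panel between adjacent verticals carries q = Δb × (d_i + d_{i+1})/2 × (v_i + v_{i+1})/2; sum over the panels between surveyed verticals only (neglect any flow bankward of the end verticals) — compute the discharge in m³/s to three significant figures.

1.12 m³/s

Panel 1-2: Δb = 0.8 m, d̄ = (0.00+0.20)/2 = 0.1, v̄ = (0.00+0.42)/2 = 0.21 → q = 0.8×0.1×0.21 = 0.01680 m³/s
Panel 2-3: Δb = 5 m, d̄ = (0.20+0.34)/2 = 0.27, v̄ = (0.42+0.46)/2 = 0.44 → q = 5×0.27×0.44 = 0.5940 m³/s
Panel 3-4: Δb = 1.8 m, d̄ = (0.34+0.30)/2 = 0.32, v̄ = (0.46+0.55)/2 = 0.505 → q = 1.8×0.32×0.505 = 0.2909 m³/s
Panel 4-5: Δb = 1.2 m, d̄ = (0.30+0.25)/2 = 0.275, v̄ = (0.55+0.46)/2 = 0.505 → q = 1.2×0.275×0.505 = 0.1667 m³/s
Panel 5-6: Δb = 1.7 m, d̄ = (0.25+0.00)/2 = 0.125, v̄ = (0.46+0.00)/2 = 0.23 → q = 1.7×0.125×0.23 = 0.04888 m³/s
Q = Σ q = 1.117 m³/s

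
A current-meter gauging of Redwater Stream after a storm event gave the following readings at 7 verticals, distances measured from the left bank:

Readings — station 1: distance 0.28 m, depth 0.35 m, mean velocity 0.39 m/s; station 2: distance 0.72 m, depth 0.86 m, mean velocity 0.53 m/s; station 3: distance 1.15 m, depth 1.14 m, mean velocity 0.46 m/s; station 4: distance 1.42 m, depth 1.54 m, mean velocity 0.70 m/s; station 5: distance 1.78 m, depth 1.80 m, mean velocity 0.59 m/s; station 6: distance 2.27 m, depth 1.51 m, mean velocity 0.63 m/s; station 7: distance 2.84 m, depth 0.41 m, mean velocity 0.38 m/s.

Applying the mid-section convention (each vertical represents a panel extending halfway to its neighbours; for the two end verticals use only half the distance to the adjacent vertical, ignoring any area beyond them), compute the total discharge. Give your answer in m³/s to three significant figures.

1.75 m³/s

w_1 = (0.72 − 0.28)/2 = 0.22 m; q_1 = 0.39 × 0.35 × 0.22 = 0.03003 m³/s
w_2 = (1.15 − 0.28)/2 = 0.435 m; q_2 = 0.53 × 0.86 × 0.435 = 0.1983 m³/s
w_3 = (1.42 − 0.72)/2 = 0.35 m; q_3 = 0.46 × 1.14 × 0.35 = 0.1835 m³/s
w_4 = (1.78 − 1.15)/2 = 0.315 m; q_4 = 0.70 × 1.54 × 0.315 = 0.3396 m³/s
w_5 = (2.27 − 1.42)/2 = 0.425 m; q_5 = 0.59 × 1.80 × 0.425 = 0.4514 m³/s
w_6 = (2.84 − 1.78)/2 = 0.53 m; q_6 = 0.63 × 1.51 × 0.53 = 0.5042 m³/s
w_7 = (2.84 − 2.27)/2 = 0.285 m; q_7 = 0.38 × 0.41 × 0.285 = 0.04440 m³/s
Q = Σ qᵢ = 1.751 m³/s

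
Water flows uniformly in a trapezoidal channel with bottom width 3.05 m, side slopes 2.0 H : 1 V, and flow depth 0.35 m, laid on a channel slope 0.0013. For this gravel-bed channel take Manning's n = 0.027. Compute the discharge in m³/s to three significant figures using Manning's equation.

A = (b + z·y)·y = (3.05 + 2.0×0.35)×0.35 = 1.313 m²
P = b + 2y√(1+z²) = 3.05 + 2×0.35×√(1+2.0²) = 4.615 m
R = A/P = 1.313/4.615 = 0.2844 m
Q = (1/n)·A·R^(2/3)·S^(1/2) = (1/0.027) × 1.313 × 0.2844^(2/3) × 0.0013^(1/2) = 0.7580 m³/s

0.758 m³/s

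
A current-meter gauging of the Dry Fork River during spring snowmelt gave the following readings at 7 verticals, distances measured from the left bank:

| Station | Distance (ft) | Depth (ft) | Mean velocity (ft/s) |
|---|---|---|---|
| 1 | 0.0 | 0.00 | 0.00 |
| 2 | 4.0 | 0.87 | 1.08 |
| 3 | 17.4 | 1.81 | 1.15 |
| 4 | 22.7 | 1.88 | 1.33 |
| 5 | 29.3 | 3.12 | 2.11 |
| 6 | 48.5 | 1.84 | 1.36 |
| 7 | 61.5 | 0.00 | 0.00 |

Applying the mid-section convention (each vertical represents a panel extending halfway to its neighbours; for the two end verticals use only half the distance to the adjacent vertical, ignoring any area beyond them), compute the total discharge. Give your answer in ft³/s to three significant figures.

168 ft³/s

w_2 = (17.4 − 0.0)/2 = 8.7 ft; q_2 = 1.08 × 0.87 × 8.7 = 8.175 ft³/s
w_3 = (22.7 − 4.0)/2 = 9.35 ft; q_3 = 1.15 × 1.81 × 9.35 = 19.46 ft³/s
w_4 = (29.3 − 17.4)/2 = 5.95 ft; q_4 = 1.33 × 1.88 × 5.95 = 14.88 ft³/s
w_5 = (48.5 − 22.7)/2 = 12.9 ft; q_5 = 2.11 × 3.12 × 12.9 = 84.92 ft³/s
w_6 = (61.5 − 29.3)/2 = 16.1 ft; q_6 = 1.36 × 1.84 × 16.1 = 40.29 ft³/s
Stations 1, 7 contribute zero (depth or velocity is 0).
Q = Σ qᵢ = 167.7 ft³/s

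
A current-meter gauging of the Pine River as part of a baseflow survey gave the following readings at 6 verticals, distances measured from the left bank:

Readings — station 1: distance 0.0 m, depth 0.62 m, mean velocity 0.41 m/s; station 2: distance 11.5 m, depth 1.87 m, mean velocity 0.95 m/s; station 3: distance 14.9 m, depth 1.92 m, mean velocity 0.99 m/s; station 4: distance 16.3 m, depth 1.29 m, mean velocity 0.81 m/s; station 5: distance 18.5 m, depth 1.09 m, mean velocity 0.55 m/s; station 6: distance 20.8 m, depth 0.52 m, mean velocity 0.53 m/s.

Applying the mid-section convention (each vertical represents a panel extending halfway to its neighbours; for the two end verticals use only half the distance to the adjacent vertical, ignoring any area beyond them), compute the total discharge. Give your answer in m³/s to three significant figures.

22.8 m³/s

w_1 = (11.5 − 0.0)/2 = 5.75 m; q_1 = 0.41 × 0.62 × 5.75 = 1.462 m³/s
w_2 = (14.9 − 0.0)/2 = 7.45 m; q_2 = 0.95 × 1.87 × 7.45 = 13.23 m³/s
w_3 = (16.3 − 11.5)/2 = 2.4 m; q_3 = 0.99 × 1.92 × 2.4 = 4.562 m³/s
w_4 = (18.5 − 14.9)/2 = 1.8 m; q_4 = 0.81 × 1.29 × 1.8 = 1.881 m³/s
w_5 = (20.8 − 16.3)/2 = 2.25 m; q_5 = 0.55 × 1.09 × 2.25 = 1.349 m³/s
w_6 = (20.8 − 18.5)/2 = 1.15 m; q_6 = 0.53 × 0.52 × 1.15 = 0.3169 m³/s
Q = Σ qᵢ = 22.81 m³/s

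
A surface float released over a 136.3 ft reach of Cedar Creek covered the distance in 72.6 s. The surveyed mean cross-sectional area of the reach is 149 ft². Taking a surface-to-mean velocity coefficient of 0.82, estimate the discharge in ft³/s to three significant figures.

v_surface = L / t̄ = 136.3 / 72.6 = 1.877 ft/s
v_mean = 0.82 × 1.877 = 1.539 ft/s
Q = A × v_mean = 149 × 1.539 = 229.4 ft³/s

229 ft³/s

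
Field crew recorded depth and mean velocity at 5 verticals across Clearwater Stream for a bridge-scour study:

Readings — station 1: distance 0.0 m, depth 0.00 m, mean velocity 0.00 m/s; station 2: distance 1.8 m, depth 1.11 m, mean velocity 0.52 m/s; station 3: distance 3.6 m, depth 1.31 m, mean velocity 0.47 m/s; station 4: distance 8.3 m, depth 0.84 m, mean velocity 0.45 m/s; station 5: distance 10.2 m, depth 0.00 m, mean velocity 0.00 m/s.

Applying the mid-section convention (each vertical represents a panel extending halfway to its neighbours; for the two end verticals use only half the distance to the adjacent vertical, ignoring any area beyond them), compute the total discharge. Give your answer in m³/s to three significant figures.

4.29 m³/s

w_2 = (3.6 − 0.0)/2 = 1.8 m; q_2 = 0.52 × 1.11 × 1.8 = 1.039 m³/s
w_3 = (8.3 − 1.8)/2 = 3.25 m; q_3 = 0.47 × 1.31 × 3.25 = 2.001 m³/s
w_4 = (10.2 − 3.6)/2 = 3.3 m; q_4 = 0.45 × 0.84 × 3.3 = 1.247 m³/s
Stations 1, 5 contribute zero (depth or velocity is 0).
Q = Σ qᵢ = 4.287 m³/s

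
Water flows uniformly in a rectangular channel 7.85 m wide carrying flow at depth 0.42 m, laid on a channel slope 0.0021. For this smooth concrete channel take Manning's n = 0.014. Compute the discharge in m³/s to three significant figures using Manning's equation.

5.66 m³/s

A = b·y = 7.85 × 0.42 = 3.297 m²
P = b + 2y = 7.85 + 2×0.42 = 8.690 m
R = A/P = 3.297/8.690 = 0.3794 m
Q = (1/n)·A·R^(2/3)·S^(1/2) = (1/0.014) × 3.297 × 0.3794^(2/3) × 0.0021^(1/2) = 5.656 m³/s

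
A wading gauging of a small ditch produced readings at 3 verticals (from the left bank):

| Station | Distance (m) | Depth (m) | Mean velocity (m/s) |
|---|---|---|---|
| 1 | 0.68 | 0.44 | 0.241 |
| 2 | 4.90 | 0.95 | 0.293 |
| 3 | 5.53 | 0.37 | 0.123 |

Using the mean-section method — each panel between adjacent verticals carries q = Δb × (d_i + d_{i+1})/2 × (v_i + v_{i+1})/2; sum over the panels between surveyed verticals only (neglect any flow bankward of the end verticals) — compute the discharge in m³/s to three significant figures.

Panel 1-2: Δb = 4.22 m, d̄ = (0.44+0.95)/2 = 0.695, v̄ = (0.241+0.293)/2 = 0.267 → q = 4.22×0.695×0.267 = 0.7831 m³/s
Panel 2-3: Δb = 0.63 m, d̄ = (0.95+0.37)/2 = 0.66, v̄ = (0.293+0.123)/2 = 0.208 → q = 0.63×0.66×0.208 = 0.08649 m³/s
Q = Σ q = 0.8696 m³/s

0.870 m³/s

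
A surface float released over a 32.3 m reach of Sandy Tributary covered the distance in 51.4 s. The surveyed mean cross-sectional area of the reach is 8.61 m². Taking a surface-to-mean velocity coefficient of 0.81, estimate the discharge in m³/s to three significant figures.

4.38 m³/s

v_surface = L / t̄ = 32.3 / 51.4 = 0.6284 m/s
v_mean = 0.81 × 0.6284 = 0.5090 m/s
Q = A × v_mean = 8.61 × 0.5090 = 4.383 m³/s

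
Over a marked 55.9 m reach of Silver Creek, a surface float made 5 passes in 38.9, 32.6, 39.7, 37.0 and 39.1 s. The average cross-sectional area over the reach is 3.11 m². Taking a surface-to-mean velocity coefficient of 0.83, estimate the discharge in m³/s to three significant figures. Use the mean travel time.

t̄ = (38.9 + 32.6 + 39.7 + 37.0 + 39.1) / 5 = 37.46 s
v_surface = L / t̄ = 55.9 / 37.46 = 1.492 m/s
v_mean = 0.83 × 1.492 = 1.239 m/s
Q = A × v_mean = 3.11 × 1.239 = 3.852 m³/s

3.85 m³/s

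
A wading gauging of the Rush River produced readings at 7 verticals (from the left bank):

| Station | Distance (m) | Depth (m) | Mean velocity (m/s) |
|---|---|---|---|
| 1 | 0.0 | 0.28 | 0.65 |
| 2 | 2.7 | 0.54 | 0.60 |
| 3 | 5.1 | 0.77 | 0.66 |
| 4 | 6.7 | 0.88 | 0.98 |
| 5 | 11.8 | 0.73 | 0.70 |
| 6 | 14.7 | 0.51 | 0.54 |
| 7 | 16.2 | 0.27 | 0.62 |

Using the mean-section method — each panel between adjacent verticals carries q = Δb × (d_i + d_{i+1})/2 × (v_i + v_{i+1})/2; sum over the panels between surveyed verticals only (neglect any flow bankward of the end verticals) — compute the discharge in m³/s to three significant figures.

7.67 m³/s

Panel 1-2: Δb = 2.7 m, d̄ = (0.28+0.54)/2 = 0.41, v̄ = (0.65+0.60)/2 = 0.625 → q = 2.7×0.41×0.625 = 0.6919 m³/s
Panel 2-3: Δb = 2.4 m, d̄ = (0.54+0.77)/2 = 0.655, v̄ = (0.60+0.66)/2 = 0.63 → q = 2.4×0.655×0.63 = 0.9904 m³/s
Panel 3-4: Δb = 1.6 m, d̄ = (0.77+0.88)/2 = 0.825, v̄ = (0.66+0.98)/2 = 0.82 → q = 1.6×0.825×0.82 = 1.082 m³/s
Panel 4-5: Δb = 5.1 m, d̄ = (0.88+0.73)/2 = 0.805, v̄ = (0.98+0.70)/2 = 0.84 → q = 5.1×0.805×0.84 = 3.449 m³/s
Panel 5-6: Δb = 2.9 m, d̄ = (0.73+0.51)/2 = 0.62, v̄ = (0.70+0.54)/2 = 0.62 → q = 2.9×0.62×0.62 = 1.115 m³/s
Panel 6-7: Δb = 1.5 m, d̄ = (0.51+0.27)/2 = 0.39, v̄ = (0.54+0.62)/2 = 0.58 → q = 1.5×0.39×0.58 = 0.3393 m³/s
Q = Σ q = 7.667 m³/s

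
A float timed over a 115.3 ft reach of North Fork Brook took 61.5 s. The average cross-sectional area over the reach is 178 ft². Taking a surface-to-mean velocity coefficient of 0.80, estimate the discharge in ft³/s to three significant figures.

v_surface = L / t̄ = 115.3 / 61.5 = 1.875 ft/s
v_mean = 0.80 × 1.875 = 1.500 ft/s
Q = A × v_mean = 178 × 1.500 = 267.0 ft³/s

267 ft³/s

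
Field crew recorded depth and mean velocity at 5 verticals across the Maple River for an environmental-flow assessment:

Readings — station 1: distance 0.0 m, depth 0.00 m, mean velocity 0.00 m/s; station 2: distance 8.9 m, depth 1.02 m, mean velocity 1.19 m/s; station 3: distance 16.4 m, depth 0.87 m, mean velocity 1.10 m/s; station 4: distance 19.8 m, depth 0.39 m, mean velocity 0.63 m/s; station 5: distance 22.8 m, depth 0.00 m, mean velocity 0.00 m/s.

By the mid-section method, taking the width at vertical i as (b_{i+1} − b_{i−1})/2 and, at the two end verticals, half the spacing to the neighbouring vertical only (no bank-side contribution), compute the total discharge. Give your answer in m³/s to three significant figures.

w_2 = (16.4 − 0.0)/2 = 8.2 m; q_2 = 1.19 × 1.02 × 8.2 = 9.953 m³/s
w_3 = (19.8 − 8.9)/2 = 5.45 m; q_3 = 1.10 × 0.87 × 5.45 = 5.216 m³/s
w_4 = (22.8 − 16.4)/2 = 3.2 m; q_4 = 0.63 × 0.39 × 3.2 = 0.7862 m³/s
Stations 1, 5 contribute zero (depth or velocity is 0).
Q = Σ qᵢ = 15.96 m³/s

16.0 m³/s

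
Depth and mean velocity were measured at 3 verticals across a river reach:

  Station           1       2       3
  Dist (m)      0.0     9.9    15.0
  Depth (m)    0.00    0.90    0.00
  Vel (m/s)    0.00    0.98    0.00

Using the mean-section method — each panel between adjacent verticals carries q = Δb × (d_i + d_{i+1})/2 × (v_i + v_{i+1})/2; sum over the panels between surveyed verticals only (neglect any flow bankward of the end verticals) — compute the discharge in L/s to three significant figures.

Panel 1-2: Δb = 9.9 m, d̄ = (0.00+0.90)/2 = 0.45, v̄ = (0.00+0.98)/2 = 0.49 → q = 9.9×0.45×0.49 = 2.183 m³/s
Panel 2-3: Δb = 5.1 m, d̄ = (0.90+0.00)/2 = 0.45, v̄ = (0.98+0.00)/2 = 0.49 → q = 5.1×0.45×0.49 = 1.125 m³/s
Q = Σ q = 3.308 m³/s
= 3.308 × 1000 = 3308 L/s

3310 L/s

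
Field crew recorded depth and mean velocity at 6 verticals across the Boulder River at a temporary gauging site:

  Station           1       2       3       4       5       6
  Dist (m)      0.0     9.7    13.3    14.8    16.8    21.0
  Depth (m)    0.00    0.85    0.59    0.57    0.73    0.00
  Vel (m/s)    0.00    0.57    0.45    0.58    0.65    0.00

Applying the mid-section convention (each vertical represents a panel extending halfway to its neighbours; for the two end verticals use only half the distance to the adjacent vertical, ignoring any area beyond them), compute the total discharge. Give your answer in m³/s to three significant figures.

w_2 = (13.3 − 0.0)/2 = 6.65 m; q_2 = 0.57 × 0.85 × 6.65 = 3.222 m³/s
w_3 = (14.8 − 9.7)/2 = 2.55 m; q_3 = 0.45 × 0.59 × 2.55 = 0.6770 m³/s
w_4 = (16.8 − 13.3)/2 = 1.75 m; q_4 = 0.58 × 0.57 × 1.75 = 0.5786 m³/s
w_5 = (21.0 − 14.8)/2 = 3.1 m; q_5 = 0.65 × 0.73 × 3.1 = 1.471 m³/s
Stations 1, 6 contribute zero (depth or velocity is 0).
Q = Σ qᵢ = 5.948 m³/s

5.95 m³/s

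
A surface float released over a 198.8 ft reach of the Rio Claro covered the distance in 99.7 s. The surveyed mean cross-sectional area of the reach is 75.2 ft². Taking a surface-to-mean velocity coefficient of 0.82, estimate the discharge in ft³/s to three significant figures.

123 ft³/s

v_surface = L / t̄ = 198.8 / 99.7 = 1.994 ft/s
v_mean = 0.82 × 1.994 = 1.635 ft/s
Q = A × v_mean = 75.2 × 1.635 = 123.0 ft³/s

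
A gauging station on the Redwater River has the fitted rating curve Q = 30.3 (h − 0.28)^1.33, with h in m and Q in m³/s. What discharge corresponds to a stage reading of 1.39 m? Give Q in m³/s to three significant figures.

Q = 30.3 × (1.39 − 0.28)^1.33 = 30.3 × 1.11^1.33 = 34.81 m³/s

34.8 m³/s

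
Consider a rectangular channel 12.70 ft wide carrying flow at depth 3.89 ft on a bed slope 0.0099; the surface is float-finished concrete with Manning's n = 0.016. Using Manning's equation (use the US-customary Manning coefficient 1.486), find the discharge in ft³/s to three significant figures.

A = b·y = 12.70 × 3.89 = 49.40 ft²
P = b + 2y = 12.70 + 2×3.89 = 20.48 ft
R = A/P = 49.40/20.48 = 2.412 ft
Q = (1.486/n)·A·R^(2/3)·S^(1/2) = (1.486/0.016) × 49.40 × 2.412^(2/3) × 0.0099^(1/2) = 821.1 ft³/s

821 ft³/s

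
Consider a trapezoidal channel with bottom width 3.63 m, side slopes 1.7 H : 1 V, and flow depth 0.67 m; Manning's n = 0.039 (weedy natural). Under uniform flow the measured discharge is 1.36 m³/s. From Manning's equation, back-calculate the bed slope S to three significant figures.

A = (b + z·y)·y = (3.63 + 1.7×0.67)×0.67 = 3.195 m²
P = b + 2y√(1+z²) = 3.63 + 2×0.67×√(1+1.7²) = 6.273 m
R = A/P = 3.195/6.273 = 0.5094 m
S = (Q·n / (1·A·R^(2/3)))² = (1.36×0.039 / (1×3.195×0.6378))² = 0.0006774

0.000677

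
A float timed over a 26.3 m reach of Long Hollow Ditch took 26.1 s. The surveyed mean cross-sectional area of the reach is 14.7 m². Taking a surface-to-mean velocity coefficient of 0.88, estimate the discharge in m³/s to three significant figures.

v_surface = L / t̄ = 26.3 / 26.1 = 1.008 m/s
v_mean = 0.88 × 1.008 = 0.8867 m/s
Q = A × v_mean = 14.7 × 0.8867 = 13.04 m³/s

13.0 m³/s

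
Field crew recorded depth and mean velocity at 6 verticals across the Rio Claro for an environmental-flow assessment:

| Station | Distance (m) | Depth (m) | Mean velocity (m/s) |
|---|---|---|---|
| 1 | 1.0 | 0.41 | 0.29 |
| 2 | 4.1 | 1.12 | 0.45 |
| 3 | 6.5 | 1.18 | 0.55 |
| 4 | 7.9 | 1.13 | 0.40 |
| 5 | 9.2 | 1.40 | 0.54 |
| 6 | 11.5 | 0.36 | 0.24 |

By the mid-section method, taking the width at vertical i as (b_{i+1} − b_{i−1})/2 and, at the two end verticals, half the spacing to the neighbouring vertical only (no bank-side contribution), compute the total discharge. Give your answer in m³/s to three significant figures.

4.87 m³/s

w_1 = (4.1 − 1.0)/2 = 1.55 m; q_1 = 0.29 × 0.41 × 1.55 = 0.1843 m³/s
w_2 = (6.5 − 1.0)/2 = 2.75 m; q_2 = 0.45 × 1.12 × 2.75 = 1.386 m³/s
w_3 = (7.9 − 4.1)/2 = 1.9 m; q_3 = 0.55 × 1.18 × 1.9 = 1.233 m³/s
w_4 = (9.2 − 6.5)/2 = 1.35 m; q_4 = 0.40 × 1.13 × 1.35 = 0.6102 m³/s
w_5 = (11.5 − 7.9)/2 = 1.8 m; q_5 = 0.54 × 1.40 × 1.8 = 1.361 m³/s
w_6 = (11.5 − 9.2)/2 = 1.15 m; q_6 = 0.24 × 0.36 × 1.15 = 0.09936 m³/s
Q = Σ qᵢ = 4.874 m³/s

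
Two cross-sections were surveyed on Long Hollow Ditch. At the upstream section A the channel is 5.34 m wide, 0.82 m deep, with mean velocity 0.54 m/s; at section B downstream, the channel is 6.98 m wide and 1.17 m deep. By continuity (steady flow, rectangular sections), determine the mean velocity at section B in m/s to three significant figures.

0.290 m/s

Q = A₁V₁ = (5.34×0.82) × 0.54 = 2.365 m³/s
A₂ = 6.98 × 1.17 = 8.167 m²
V₂ = Q/A₂ = 2.365/8.167 = 0.2895 m/s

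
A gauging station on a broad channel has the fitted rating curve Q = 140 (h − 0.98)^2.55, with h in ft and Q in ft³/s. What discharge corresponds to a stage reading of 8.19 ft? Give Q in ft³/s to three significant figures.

Q = 140 × (8.19 − 0.98)^2.55 = 140 × 7.21^2.55 = 21570 ft³/s

21600 ft³/s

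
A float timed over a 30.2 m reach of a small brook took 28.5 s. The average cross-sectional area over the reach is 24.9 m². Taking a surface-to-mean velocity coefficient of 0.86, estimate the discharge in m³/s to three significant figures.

22.7 m³/s

v_surface = L / t̄ = 30.2 / 28.5 = 1.060 m/s
v_mean = 0.86 × 1.060 = 0.9113 m/s
Q = A × v_mean = 24.9 × 0.9113 = 22.69 m³/s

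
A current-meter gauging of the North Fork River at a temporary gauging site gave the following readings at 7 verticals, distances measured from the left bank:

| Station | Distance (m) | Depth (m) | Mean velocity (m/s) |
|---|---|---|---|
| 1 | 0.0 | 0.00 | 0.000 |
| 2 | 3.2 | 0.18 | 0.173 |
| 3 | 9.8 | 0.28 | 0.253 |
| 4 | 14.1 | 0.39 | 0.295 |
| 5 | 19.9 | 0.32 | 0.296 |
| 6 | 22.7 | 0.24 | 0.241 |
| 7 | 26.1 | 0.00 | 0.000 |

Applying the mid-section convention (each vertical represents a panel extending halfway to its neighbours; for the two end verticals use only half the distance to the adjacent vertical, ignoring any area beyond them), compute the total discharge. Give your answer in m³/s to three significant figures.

w_2 = (9.8 − 0.0)/2 = 4.9 m; q_2 = 0.173 × 0.18 × 4.9 = 0.1526 m³/s
w_3 = (14.1 − 3.2)/2 = 5.45 m; q_3 = 0.253 × 0.28 × 5.45 = 0.3861 m³/s
w_4 = (19.9 − 9.8)/2 = 5.05 m; q_4 = 0.295 × 0.39 × 5.05 = 0.5810 m³/s
w_5 = (22.7 − 14.1)/2 = 4.3 m; q_5 = 0.296 × 0.32 × 4.3 = 0.4073 m³/s
w_6 = (26.1 − 19.9)/2 = 3.1 m; q_6 = 0.241 × 0.24 × 3.1 = 0.1793 m³/s
Stations 1, 7 contribute zero (depth or velocity is 0).
Q = Σ qᵢ = 1.706 m³/s

1.71 m³/s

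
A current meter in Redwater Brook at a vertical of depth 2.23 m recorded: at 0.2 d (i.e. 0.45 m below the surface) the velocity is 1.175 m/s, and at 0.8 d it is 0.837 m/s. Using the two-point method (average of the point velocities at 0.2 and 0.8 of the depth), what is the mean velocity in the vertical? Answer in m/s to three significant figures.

v̄ = (1.175 + 0.837) / 2 = 1.006 m/s

1.01 m/s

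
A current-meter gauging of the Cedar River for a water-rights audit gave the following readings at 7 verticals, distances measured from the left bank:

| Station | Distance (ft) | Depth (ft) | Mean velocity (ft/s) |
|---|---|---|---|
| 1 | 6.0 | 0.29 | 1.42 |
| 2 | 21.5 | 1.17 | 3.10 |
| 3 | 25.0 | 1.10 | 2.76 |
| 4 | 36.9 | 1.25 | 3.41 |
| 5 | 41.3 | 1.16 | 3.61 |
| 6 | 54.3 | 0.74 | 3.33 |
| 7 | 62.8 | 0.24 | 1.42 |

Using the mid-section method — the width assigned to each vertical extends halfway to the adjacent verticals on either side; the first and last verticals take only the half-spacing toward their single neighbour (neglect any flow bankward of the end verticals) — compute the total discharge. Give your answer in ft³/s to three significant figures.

w_1 = (21.5 − 6.0)/2 = 7.75 ft; q_1 = 1.42 × 0.29 × 7.75 = 3.191 ft³/s
w_2 = (25.0 − 6.0)/2 = 9.5 ft; q_2 = 3.10 × 1.17 × 9.5 = 34.46 ft³/s
w_3 = (36.9 − 21.5)/2 = 7.7 ft; q_3 = 2.76 × 1.10 × 7.7 = 23.38 ft³/s
w_4 = (41.3 − 25.0)/2 = 8.15 ft; q_4 = 3.41 × 1.25 × 8.15 = 34.74 ft³/s
w_5 = (54.3 − 36.9)/2 = 8.7 ft; q_5 = 3.61 × 1.16 × 8.7 = 36.43 ft³/s
w_6 = (62.8 − 41.3)/2 = 10.75 ft; q_6 = 3.33 × 0.74 × 10.75 = 26.49 ft³/s
w_7 = (62.8 − 54.3)/2 = 4.25 ft; q_7 = 1.42 × 0.24 × 4.25 = 1.448 ft³/s
Q = Σ qᵢ = 160.1 ft³/s

160 ft³/s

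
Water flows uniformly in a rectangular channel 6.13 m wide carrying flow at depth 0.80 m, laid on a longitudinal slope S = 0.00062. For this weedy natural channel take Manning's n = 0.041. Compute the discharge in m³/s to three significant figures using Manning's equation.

A = b·y = 6.13 × 0.80 = 4.904 m²
P = b + 2y = 6.13 + 2×0.80 = 7.730 m
R = A/P = 4.904/7.730 = 0.6344 m
Q = (1/n)·A·R^(2/3)·S^(1/2) = (1/0.041) × 4.904 × 0.6344^(2/3) × 0.00062^(1/2) = 2.199 m³/s

2.20 m³/s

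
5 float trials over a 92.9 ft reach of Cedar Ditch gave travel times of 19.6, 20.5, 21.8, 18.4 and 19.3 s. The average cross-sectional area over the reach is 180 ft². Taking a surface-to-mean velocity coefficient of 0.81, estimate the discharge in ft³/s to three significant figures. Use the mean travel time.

680 ft³/s

t̄ = (19.6 + 20.5 + 21.8 + 18.4 + 19.3) / 5 = 19.92 s
v_surface = L / t̄ = 92.9 / 19.92 = 4.664 ft/s
v_mean = 0.81 × 4.664 = 3.778 ft/s
Q = A × v_mean = 180 × 3.778 = 680.0 ft³/s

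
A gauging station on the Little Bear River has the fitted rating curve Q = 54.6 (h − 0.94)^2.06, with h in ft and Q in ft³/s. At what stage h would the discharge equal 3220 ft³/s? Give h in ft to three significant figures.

8.18 ft

h − h₀ = (Q/C)^(1/b) = (3220/54.6)^(1/2.06) = 7.237 ft
h = 0.94 + 7.237 = 8.177 ft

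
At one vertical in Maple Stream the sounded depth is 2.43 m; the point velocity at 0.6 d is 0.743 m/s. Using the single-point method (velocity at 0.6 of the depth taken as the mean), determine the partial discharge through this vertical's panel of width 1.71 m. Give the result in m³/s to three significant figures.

3.09 m³/s

v̄ = v₀.₆ = 0.743 m/s
q = v̄ × d × w = 0.7430 × 2.43 × 1.71 = 3.087 m³/s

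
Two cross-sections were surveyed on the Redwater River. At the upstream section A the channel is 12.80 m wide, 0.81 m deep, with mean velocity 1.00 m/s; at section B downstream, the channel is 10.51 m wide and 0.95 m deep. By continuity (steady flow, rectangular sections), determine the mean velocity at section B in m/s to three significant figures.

Q = A₁V₁ = (12.80×0.81) × 1.00 = 10.37 m³/s
A₂ = 10.51 × 0.95 = 9.985 m²
V₂ = Q/A₂ = 10.37/9.985 = 1.038 m/s

1.04 m/s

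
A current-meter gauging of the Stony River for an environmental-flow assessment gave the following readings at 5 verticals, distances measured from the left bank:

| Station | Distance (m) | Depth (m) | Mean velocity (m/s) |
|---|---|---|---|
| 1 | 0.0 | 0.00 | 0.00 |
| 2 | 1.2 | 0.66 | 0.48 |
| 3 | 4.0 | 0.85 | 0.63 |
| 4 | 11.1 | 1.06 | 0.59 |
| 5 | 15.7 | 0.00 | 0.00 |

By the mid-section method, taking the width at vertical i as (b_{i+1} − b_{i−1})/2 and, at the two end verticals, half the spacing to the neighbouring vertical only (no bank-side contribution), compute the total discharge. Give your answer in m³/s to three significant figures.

6.94 m³/s

w_2 = (4.0 − 0.0)/2 = 2 m; q_2 = 0.48 × 0.66 × 2 = 0.6336 m³/s
w_3 = (11.1 − 1.2)/2 = 4.95 m; q_3 = 0.63 × 0.85 × 4.95 = 2.651 m³/s
w_4 = (15.7 − 4.0)/2 = 5.85 m; q_4 = 0.59 × 1.06 × 5.85 = 3.659 m³/s
Stations 1, 5 contribute zero (depth or velocity is 0).
Q = Σ qᵢ = 6.943 m³/s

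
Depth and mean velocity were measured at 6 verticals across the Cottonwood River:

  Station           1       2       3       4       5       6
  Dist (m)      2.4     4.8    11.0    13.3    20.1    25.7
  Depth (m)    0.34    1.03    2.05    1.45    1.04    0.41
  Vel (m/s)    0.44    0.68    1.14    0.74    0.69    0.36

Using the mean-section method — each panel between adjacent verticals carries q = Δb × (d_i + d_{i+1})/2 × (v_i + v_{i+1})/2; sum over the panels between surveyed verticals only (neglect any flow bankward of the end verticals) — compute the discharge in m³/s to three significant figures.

Panel 1-2: Δb = 2.4 m, d̄ = (0.34+1.03)/2 = 0.685, v̄ = (0.44+0.68)/2 = 0.56 → q = 2.4×0.685×0.56 = 0.9206 m³/s
Panel 2-3: Δb = 6.2 m, d̄ = (1.03+2.05)/2 = 1.54, v̄ = (0.68+1.14)/2 = 0.91 → q = 6.2×1.54×0.91 = 8.689 m³/s
Panel 3-4: Δb = 2.3 m, d̄ = (2.05+1.45)/2 = 1.75, v̄ = (1.14+0.74)/2 = 0.94 → q = 2.3×1.75×0.94 = 3.784 m³/s
Panel 4-5: Δb = 6.8 m, d̄ = (1.45+1.04)/2 = 1.245, v̄ = (0.74+0.69)/2 = 0.715 → q = 6.8×1.245×0.715 = 6.053 m³/s
Panel 5-6: Δb = 5.6 m, d̄ = (1.04+0.41)/2 = 0.725, v̄ = (0.69+0.36)/2 = 0.525 → q = 5.6×0.725×0.525 = 2.132 m³/s
Q = Σ q = 21.58 m³/s

21.6 m³/s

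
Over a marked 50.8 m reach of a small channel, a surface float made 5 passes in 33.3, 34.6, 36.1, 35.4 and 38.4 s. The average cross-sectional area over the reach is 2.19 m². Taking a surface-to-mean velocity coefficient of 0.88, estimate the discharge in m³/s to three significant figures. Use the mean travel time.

2.75 m³/s

t̄ = (33.3 + 34.6 + 36.1 + 35.4 + 38.4) / 5 = 35.56 s
v_surface = L / t̄ = 50.8 / 35.56 = 1.429 m/s
v_mean = 0.88 × 1.429 = 1.257 m/s
Q = A × v_mean = 2.19 × 1.257 = 2.753 m³/s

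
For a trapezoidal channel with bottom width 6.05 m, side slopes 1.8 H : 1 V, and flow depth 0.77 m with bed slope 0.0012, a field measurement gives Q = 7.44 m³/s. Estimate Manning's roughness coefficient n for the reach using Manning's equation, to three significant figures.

A = (b + z·y)·y = (6.05 + 1.8×0.77)×0.77 = 5.726 m²
P = b + 2y√(1+z²) = 6.05 + 2×0.77×√(1+1.8²) = 9.221 m
R = A/P = 5.726/9.221 = 0.6209 m
n = (1/Q)·A·R^(2/3)·S^(1/2) = (1/7.44) × 5.726 × 0.7278 × 0.03464 = 0.01940

0.0194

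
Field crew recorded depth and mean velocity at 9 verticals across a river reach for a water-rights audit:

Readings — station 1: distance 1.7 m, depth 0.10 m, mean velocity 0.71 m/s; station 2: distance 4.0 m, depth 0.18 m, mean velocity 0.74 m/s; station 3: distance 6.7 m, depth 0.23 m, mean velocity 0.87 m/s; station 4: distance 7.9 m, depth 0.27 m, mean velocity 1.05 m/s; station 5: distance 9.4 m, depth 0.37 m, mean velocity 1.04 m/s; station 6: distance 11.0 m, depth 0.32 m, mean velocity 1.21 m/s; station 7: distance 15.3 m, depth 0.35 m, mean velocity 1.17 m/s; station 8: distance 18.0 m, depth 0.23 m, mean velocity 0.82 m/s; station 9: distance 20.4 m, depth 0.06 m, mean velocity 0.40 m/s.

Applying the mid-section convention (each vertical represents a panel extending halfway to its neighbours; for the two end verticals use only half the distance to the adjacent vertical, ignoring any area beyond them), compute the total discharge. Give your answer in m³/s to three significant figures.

w_1 = (4.0 − 1.7)/2 = 1.15 m; q_1 = 0.71 × 0.10 × 1.15 = 0.08165 m³/s
w_2 = (6.7 − 1.7)/2 = 2.5 m; q_2 = 0.74 × 0.18 × 2.5 = 0.3330 m³/s
w_3 = (7.9 − 4.0)/2 = 1.95 m; q_3 = 0.87 × 0.23 × 1.95 = 0.3902 m³/s
w_4 = (9.4 − 6.7)/2 = 1.35 m; q_4 = 1.05 × 0.27 × 1.35 = 0.3827 m³/s
w_5 = (11.0 − 7.9)/2 = 1.55 m; q_5 = 1.04 × 0.37 × 1.55 = 0.5964 m³/s
w_6 = (15.3 − 9.4)/2 = 2.95 m; q_6 = 1.21 × 0.32 × 2.95 = 1.142 m³/s
w_7 = (18.0 − 11.0)/2 = 3.5 m; q_7 = 1.17 × 0.35 × 3.5 = 1.433 m³/s
w_8 = (20.4 − 15.3)/2 = 2.55 m; q_8 = 0.82 × 0.23 × 2.55 = 0.4809 m³/s
w_9 = (20.4 − 18.0)/2 = 1.2 m; q_9 = 0.40 × 0.06 × 1.2 = 0.02880 m³/s
Q = Σ qᵢ = 4.869 m³/s

4.87 m³/s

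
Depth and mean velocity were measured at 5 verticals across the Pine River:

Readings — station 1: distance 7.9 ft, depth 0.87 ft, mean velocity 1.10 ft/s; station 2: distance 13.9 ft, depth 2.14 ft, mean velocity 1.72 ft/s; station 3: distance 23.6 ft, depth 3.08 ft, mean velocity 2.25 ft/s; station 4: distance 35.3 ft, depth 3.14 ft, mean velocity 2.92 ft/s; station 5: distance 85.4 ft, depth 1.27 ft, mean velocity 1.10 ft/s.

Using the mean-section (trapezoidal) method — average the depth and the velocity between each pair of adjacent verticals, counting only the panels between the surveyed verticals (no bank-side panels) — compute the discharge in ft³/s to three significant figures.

Panel 1-2: Δb = 6 ft, d̄ = (0.87+2.14)/2 = 1.505, v̄ = (1.10+1.72)/2 = 1.41 → q = 6×1.505×1.41 = 12.73 ft³/s
Panel 2-3: Δb = 9.7 ft, d̄ = (2.14+3.08)/2 = 2.61, v̄ = (1.72+2.25)/2 = 1.985 → q = 9.7×2.61×1.985 = 50.25 ft³/s
Panel 3-4: Δb = 11.7 ft, d̄ = (3.08+3.14)/2 = 3.11, v̄ = (2.25+2.92)/2 = 2.585 → q = 11.7×3.11×2.585 = 94.06 ft³/s
Panel 4-5: Δb = 50.1 ft, d̄ = (3.14+1.27)/2 = 2.205, v̄ = (2.92+1.10)/2 = 2.01 → q = 50.1×2.205×2.01 = 222.0 ft³/s
Q = Σ q = 379.1 ft³/s

379 ft³/s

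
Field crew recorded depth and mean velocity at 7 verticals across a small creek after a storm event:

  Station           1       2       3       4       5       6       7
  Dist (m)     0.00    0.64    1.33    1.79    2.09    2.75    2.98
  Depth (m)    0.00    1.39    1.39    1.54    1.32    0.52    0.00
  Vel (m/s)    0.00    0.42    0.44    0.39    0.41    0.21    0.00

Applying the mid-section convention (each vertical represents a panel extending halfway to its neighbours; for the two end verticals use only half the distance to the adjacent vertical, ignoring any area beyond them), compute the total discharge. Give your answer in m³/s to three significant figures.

w_2 = (1.33 − 0.00)/2 = 0.665 m; q_2 = 0.42 × 1.39 × 0.665 = 0.3882 m³/s
w_3 = (1.79 − 0.64)/2 = 0.575 m; q_3 = 0.44 × 1.39 × 0.575 = 0.3517 m³/s
w_4 = (2.09 − 1.33)/2 = 0.38 m; q_4 = 0.39 × 1.54 × 0.38 = 0.2282 m³/s
w_5 = (2.75 − 1.79)/2 = 0.48 m; q_5 = 0.41 × 1.32 × 0.48 = 0.2598 m³/s
w_6 = (2.98 − 2.09)/2 = 0.445 m; q_6 = 0.21 × 0.52 × 0.445 = 0.04859 m³/s
Stations 1, 7 contribute zero (depth or velocity is 0).
Q = Σ qᵢ = 1.276 m³/s

1.28 m³/s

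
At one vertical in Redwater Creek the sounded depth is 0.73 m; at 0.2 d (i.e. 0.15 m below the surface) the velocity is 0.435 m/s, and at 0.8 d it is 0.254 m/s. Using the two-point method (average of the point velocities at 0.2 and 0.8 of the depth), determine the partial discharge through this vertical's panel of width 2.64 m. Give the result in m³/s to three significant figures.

v̄ = (0.435 + 0.254) / 2 = 0.3445 m/s
q = v̄ × d × w = 0.3445 × 0.73 × 2.64 = 0.6639 m³/s

0.664 m³/s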